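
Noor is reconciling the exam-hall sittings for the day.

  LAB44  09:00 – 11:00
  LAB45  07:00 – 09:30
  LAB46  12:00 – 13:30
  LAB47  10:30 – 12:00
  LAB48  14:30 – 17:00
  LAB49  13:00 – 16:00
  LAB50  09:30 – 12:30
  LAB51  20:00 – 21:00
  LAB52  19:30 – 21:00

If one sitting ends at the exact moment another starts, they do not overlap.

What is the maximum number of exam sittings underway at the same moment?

3

Sweep the timeline, counting +1 at each start and −1 at each end (ends before starts at a tie):
07:00 start LAB45 → 1
09:00 start LAB44 → 2
09:30 end LAB45 → 1
09:30 start LAB50 → 2
10:30 start LAB47 → 3
11:00 end LAB44 → 2
12:00 end LAB47 → 1
12:00 start LAB46 → 2
12:30 end LAB50 → 1
13:00 start LAB49 → 2
13:30 end LAB46 → 1
14:30 start LAB48 → 2
16:00 end LAB49 → 1
17:00 end LAB48 → 0
19:30 start LAB52 → 1
20:00 start LAB51 → 2
21:00 end LAB51 → 1
21:00 end LAB52 → 0
Peak is 3, at 10:30 (LAB44, LAB47, LAB50).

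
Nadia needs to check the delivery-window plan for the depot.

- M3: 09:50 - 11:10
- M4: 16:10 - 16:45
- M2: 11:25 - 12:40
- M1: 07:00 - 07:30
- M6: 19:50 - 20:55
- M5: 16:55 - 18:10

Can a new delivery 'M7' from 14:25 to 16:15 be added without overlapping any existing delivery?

M1: ends 07:30 at or before M7 starts 14:25 → clear.
M3: ends 11:10 at or before M7 starts 14:25 → clear.
M2: ends 12:40 at or before M7 starts 14:25 → clear.
M4: starts 16:10 before M7 ends 16:15, and ends 16:45 after M7 starts 14:25 → overlap.
M5: starts 16:55 at or after M7 ends 16:15 → clear.
M6: starts 19:50 at or after M7 ends 16:15 → clear.
M7 overlaps M4.

No — it overlaps M4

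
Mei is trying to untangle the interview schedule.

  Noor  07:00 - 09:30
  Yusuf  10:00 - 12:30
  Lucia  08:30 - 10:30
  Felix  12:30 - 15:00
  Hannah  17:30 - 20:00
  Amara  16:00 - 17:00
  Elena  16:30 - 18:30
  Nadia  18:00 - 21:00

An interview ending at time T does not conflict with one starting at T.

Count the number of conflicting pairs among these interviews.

6

Sorted by start: Noor, Lucia, Yusuf, Felix, Amara, Elena, Hannah, Nadia.
Lucia starts before Noor ends → Noor and Lucia overlap.
Yusuf starts after Noor ends — done with Noor.
Yusuf starts before Lucia ends → Lucia and Yusuf overlap.
Felix starts after Lucia ends — done with Lucia.
Felix starts exactly when Yusuf ends (back-to-back, no overlap) — done with Yusuf.
Amara starts after Felix ends — done with Felix.
Elena starts before Amara ends → Amara and Elena overlap.
Hannah starts after Amara ends — done with Amara.
Hannah starts before Elena ends → Elena and Hannah overlap.
Nadia starts before Elena ends → Elena and Nadia overlap.
Nadia starts before Hannah ends → Hannah and Nadia overlap.
Overlapping pairs: Amara & Elena, Elena & Hannah, Elena & Nadia, Hannah & Nadia, Lucia & Noor, Lucia & Yusuf — 6 in total.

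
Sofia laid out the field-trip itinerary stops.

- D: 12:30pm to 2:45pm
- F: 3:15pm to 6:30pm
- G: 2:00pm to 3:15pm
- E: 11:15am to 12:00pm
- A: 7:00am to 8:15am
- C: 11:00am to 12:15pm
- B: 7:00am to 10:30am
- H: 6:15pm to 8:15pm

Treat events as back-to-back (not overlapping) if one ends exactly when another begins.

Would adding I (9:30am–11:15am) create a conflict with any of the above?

A: ends 8:15am at or before I starts 9:30am → clear.
B: starts 7:00am before I ends 11:15am, and ends 10:30am after I starts 9:30am → overlap.
C: starts 11:00am before I ends 11:15am, and ends 12:15pm after I starts 9:30am → overlap.
E: starts 11:15am at or after I ends 11:15am → clear.
D: starts 12:30pm at or after I ends 11:15am → clear.
G: starts 2:00pm at or after I ends 11:15am → clear.
F: starts 3:15pm at or after I ends 11:15am → clear.
H: starts 6:15pm at or after I ends 11:15am → clear.
I overlaps B, C.

Yes — it overlaps B, C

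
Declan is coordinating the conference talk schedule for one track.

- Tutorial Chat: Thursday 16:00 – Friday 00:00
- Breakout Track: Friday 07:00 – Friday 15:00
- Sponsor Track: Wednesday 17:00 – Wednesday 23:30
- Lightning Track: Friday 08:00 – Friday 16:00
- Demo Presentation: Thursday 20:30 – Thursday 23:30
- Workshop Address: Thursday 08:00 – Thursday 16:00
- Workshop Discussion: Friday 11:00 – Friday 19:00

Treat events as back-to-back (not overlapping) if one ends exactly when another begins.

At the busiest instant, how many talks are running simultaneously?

3

Sweep the timeline, counting +1 at each start and −1 at each end (ends before starts at a tie):
Wednesday 17:00 start Sponsor Track → 1
Wednesday 23:30 end Sponsor Track → 0
Thursday 08:00 start Workshop Address → 1
Thursday 16:00 end Workshop Address → 0
Thursday 16:00 start Tutorial Chat → 1
Thursday 20:30 start Demo Presentation → 2
Thursday 23:30 end Demo Presentation → 1
Friday 00:00 end Tutorial Chat → 0
Friday 07:00 start Breakout Track → 1
Friday 08:00 start Lightning Track → 2
Friday 11:00 start Workshop Discussion → 3
Friday 15:00 end Breakout Track → 2
Friday 16:00 end Lightning Track → 1
Friday 19:00 end Workshop Discussion → 0
Peak is 3, at Friday 11:00 (Breakout Track, Lightning Track, Workshop Discussion).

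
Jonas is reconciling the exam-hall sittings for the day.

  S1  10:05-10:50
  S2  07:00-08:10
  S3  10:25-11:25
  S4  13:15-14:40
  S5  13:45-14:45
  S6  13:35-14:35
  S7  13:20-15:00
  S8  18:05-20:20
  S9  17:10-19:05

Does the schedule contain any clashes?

Sorted by start: S2, S1, S3, S4, S7, S6, S5, S9, S8.
S1 starts after S2 ends; S2 is clear from here.
S3 starts before S1 ends → S1 and S3 overlap.
That's a conflict, so the schedule is not conflict-free.

Yes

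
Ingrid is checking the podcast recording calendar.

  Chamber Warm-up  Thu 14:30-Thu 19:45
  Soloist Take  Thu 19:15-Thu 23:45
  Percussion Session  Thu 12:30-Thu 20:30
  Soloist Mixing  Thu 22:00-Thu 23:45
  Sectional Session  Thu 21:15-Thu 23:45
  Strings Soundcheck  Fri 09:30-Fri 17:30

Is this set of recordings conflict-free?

Check each pair: they overlap iff neither finishes before the other starts.
Sorted by start: Percussion Session, Chamber Warm-up, Soloist Take, Sectional Session, Soloist Mixing, Strings Soundcheck.
Chamber Warm-up starts before Percussion Session ends → Percussion Session and Chamber Warm-up overlap.
That's a conflict, so the schedule is not conflict-free.

No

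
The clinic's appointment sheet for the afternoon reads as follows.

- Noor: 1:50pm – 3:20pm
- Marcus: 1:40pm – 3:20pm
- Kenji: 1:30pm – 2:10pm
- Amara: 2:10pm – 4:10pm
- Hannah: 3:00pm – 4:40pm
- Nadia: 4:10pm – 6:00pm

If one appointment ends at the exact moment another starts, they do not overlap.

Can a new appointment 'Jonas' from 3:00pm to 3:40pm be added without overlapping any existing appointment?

No — it overlaps Amara, Hannah, Marcus, Noor

Kenji: ends 2:10pm at or before Jonas starts 3:00pm → clear.
Marcus: starts 1:40pm before Jonas ends 3:40pm, and ends 3:20pm after Jonas starts 3:00pm → overlap.
Noor: starts 1:50pm before Jonas ends 3:40pm, and ends 3:20pm after Jonas starts 3:00pm → overlap.
Amara: starts 2:10pm before Jonas ends 3:40pm, and ends 4:10pm after Jonas starts 3:00pm → overlap.
Hannah: starts 3:00pm before Jonas ends 3:40pm, and ends 4:40pm after Jonas starts 3:00pm → overlap.
Nadia: starts 4:10pm at or after Jonas ends 3:40pm → clear.
Jonas overlaps Noor, Marcus, Amara, Hannah.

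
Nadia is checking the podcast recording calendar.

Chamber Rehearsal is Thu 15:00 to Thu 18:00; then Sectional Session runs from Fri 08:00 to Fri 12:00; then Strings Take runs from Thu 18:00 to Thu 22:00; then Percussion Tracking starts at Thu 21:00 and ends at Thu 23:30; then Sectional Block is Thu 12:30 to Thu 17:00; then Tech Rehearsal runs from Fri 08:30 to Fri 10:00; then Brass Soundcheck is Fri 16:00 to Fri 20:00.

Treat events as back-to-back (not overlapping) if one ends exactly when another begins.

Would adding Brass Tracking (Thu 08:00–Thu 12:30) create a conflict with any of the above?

Sectional Block: starts Thu 12:30 at or after Brass Tracking ends Thu 12:30 → clear.
Chamber Rehearsal: starts Thu 15:00 at or after Brass Tracking ends Thu 12:30 → clear.
Strings Take: starts Thu 18:00 at or after Brass Tracking ends Thu 12:30 → clear.
Percussion Tracking: starts Thu 21:00 at or after Brass Tracking ends Thu 12:30 → clear.
Sectional Session: starts Fri 08:00 at or after Brass Tracking ends Thu 12:30 → clear.
Tech Rehearsal: starts Fri 08:30 at or after Brass Tracking ends Thu 12:30 → clear.
Brass Soundcheck: starts Fri 16:00 at or after Brass Tracking ends Thu 12:30 → clear.

No — it doesn't clash with anything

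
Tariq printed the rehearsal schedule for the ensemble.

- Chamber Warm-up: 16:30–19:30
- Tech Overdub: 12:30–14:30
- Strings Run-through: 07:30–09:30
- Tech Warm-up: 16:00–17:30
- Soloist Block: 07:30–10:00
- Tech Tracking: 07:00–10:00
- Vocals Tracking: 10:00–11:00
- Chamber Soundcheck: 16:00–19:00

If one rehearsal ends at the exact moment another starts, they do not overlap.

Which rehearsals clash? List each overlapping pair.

Sorted by start: Tech Tracking, Strings Run-through, Soloist Block, Vocals Tracking, Tech Overdub, Tech Warm-up, Chamber Soundcheck, Chamber Warm-up.
Strings Run-through starts before Tech Tracking ends → Tech Tracking and Strings Run-through overlap.
Soloist Block starts before Tech Tracking ends → Tech Tracking and Soloist Block overlap.
Vocals Tracking starts exactly when Tech Tracking ends (back-to-back, no overlap), so Tech Tracking has no further overlaps.
Soloist Block starts before Strings Run-through ends → Strings Run-through and Soloist Block overlap.
Vocals Tracking starts after Strings Run-through ends, so Strings Run-through has no further overlaps.
Vocals Tracking starts exactly when Soloist Block ends (back-to-back, no overlap), so Soloist Block has no further overlaps.
Tech Overdub starts after Vocals Tracking ends, so Vocals Tracking has no further overlaps.
Tech Warm-up starts after Tech Overdub ends, so Tech Overdub has no further overlaps.
Chamber Soundcheck starts before Tech Warm-up ends → Tech Warm-up and Chamber Soundcheck overlap.
Chamber Warm-up starts before Tech Warm-up ends → Tech Warm-up and Chamber Warm-up overlap.
Chamber Warm-up starts before Chamber Soundcheck ends → Chamber Soundcheck and Chamber Warm-up overlap.

Chamber Soundcheck & Chamber Warm-up, Chamber Soundcheck & Tech Warm-up, Chamber Warm-up & Tech Warm-up, Soloist Block & Strings Run-through, Soloist Block & Tech Tracking, Strings Run-through & Tech Tracking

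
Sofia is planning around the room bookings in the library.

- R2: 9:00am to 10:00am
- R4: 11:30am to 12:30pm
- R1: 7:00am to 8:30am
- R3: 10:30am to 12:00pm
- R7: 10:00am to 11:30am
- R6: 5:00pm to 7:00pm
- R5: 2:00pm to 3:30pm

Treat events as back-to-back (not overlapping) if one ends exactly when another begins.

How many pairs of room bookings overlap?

2

Sorted by start: R1, R2, R7, R3, R4, R5, R6.
R2 starts after R1 ends — done with R1.
R7 starts exactly when R2 ends (back-to-back, no overlap) — done with R2.
R3 starts before R7 ends → R7 and R3 overlap.
R4 starts exactly when R7 ends (back-to-back, no overlap) — done with R7.
R4 starts before R3 ends → R3 and R4 overlap.
R5 starts after R3 ends — done with R3.
R5 starts after R4 ends — done with R4.
R6 starts after R5 ends.
Overlapping pairs: R3 & R4, R3 & R7 — 2 in total.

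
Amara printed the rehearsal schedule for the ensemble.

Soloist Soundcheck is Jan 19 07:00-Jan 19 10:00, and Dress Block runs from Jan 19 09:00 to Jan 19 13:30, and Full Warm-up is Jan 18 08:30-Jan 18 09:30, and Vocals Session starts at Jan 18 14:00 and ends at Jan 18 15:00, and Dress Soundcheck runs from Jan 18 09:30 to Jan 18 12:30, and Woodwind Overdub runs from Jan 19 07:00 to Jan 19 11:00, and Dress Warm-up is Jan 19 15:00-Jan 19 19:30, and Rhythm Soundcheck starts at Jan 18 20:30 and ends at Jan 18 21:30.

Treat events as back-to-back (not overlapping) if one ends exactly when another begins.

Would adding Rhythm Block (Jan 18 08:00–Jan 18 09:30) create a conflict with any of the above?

Full Warm-up: starts Jan 18 08:30 before Rhythm Block ends Jan 18 09:30, and ends Jan 18 09:30 after Rhythm Block starts Jan 18 08:00 → overlap.
Dress Soundcheck: starts Jan 18 09:30 at or after Rhythm Block ends Jan 18 09:30 → clear.
Vocals Session: starts Jan 18 14:00 at or after Rhythm Block ends Jan 18 09:30 → clear.
Rhythm Soundcheck: starts Jan 18 20:30 at or after Rhythm Block ends Jan 18 09:30 → clear.
Woodwind Overdub: starts Jan 19 07:00 at or after Rhythm Block ends Jan 18 09:30 → clear.
Soloist Soundcheck: starts Jan 19 07:00 at or after Rhythm Block ends Jan 18 09:30 → clear.
Dress Block: starts Jan 19 09:00 at or after Rhythm Block ends Jan 18 09:30 → clear.
Dress Warm-up: starts Jan 19 15:00 at or after Rhythm Block ends Jan 18 09:30 → clear.
Rhythm Block overlaps Full Warm-up.

Yes — it overlaps Full Warm-up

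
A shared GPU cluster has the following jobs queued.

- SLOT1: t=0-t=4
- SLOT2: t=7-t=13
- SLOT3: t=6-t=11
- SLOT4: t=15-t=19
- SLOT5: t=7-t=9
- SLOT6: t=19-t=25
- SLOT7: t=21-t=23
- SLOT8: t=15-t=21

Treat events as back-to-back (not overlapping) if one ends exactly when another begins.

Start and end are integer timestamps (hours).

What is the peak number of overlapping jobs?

Walk through starts and ends in time order (an end at T is processed before a start at T):
t=0 start SLOT1 → 1
t=4 end SLOT1 → 0
t=6 start SLOT3 → 1
t=7 start SLOT2 → 2
t=7 start SLOT5 → 3
t=9 end SLOT5 → 2
t=11 end SLOT3 → 1
t=13 end SLOT2 → 0
t=15 start SLOT4 → 1
t=15 start SLOT8 → 2
t=19 end SLOT4 → 1
t=19 start SLOT6 → 2
t=21 end SLOT8 → 1
t=21 start SLOT7 → 2
t=23 end SLOT7 → 1
t=25 end SLOT6 → 0
Peak is 3, at t=7 (SLOT2, SLOT3, SLOT5).

3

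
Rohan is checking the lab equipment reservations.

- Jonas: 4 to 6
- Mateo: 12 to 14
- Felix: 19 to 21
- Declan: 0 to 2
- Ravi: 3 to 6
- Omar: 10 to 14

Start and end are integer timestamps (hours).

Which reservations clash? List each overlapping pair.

Sorted by start: Declan, Ravi, Jonas, Omar, Mateo, Felix.
Ravi starts after Declan ends, so Declan has no further overlaps.
Jonas starts before Ravi ends → Ravi and Jonas overlap.
Omar starts after Ravi ends, so Ravi has no further overlaps.
Omar starts after Jonas ends, so Jonas has no further overlaps.
Mateo starts before Omar ends → Omar and Mateo overlap.
Felix starts after Omar ends.
Felix starts after Mateo ends.

Jonas & Ravi, Mateo & Omar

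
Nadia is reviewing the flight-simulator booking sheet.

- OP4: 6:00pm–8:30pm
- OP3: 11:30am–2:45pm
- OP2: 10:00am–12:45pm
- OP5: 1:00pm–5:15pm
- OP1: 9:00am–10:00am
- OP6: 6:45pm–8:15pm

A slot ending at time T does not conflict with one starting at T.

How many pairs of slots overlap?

3

Sorted by start: OP1, OP2, OP3, OP5, OP4, OP6.
OP2 starts exactly when OP1 ends (back-to-back, no overlap) — done with OP1.
OP3 starts before OP2 ends → OP2 and OP3 overlap.
OP5 starts after OP2 ends — done with OP2.
OP5 starts before OP3 ends → OP3 and OP5 overlap.
OP4 starts after OP3 ends — done with OP3.
OP4 starts after OP5 ends — done with OP5.
OP6 starts before OP4 ends → OP4 and OP6 overlap.
Overlapping pairs: OP2 & OP3, OP3 & OP5, OP4 & OP6 — 3 in total.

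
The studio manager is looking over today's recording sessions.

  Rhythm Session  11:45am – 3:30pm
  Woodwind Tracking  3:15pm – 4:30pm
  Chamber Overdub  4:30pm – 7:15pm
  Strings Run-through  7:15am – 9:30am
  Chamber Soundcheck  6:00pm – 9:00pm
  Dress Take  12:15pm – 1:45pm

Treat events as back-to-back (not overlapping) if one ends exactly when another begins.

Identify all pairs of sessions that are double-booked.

Chamber Overdub & Chamber Soundcheck, Dress Take & Rhythm Session, Rhythm Session & Woodwind Tracking

Sorted by start: Strings Run-through, Rhythm Session, Dress Take, Woodwind Tracking, Chamber Overdub, Chamber Soundcheck.
Rhythm Session starts after Strings Run-through ends; Strings Run-through is clear from here.
Dress Take starts before Rhythm Session ends → Rhythm Session and Dress Take overlap.
Woodwind Tracking starts before Rhythm Session ends → Rhythm Session and Woodwind Tracking overlap.
Chamber Overdub starts after Rhythm Session ends; Rhythm Session is clear from here.
Woodwind Tracking starts after Dress Take ends; Dress Take is clear from here.
Chamber Overdub starts exactly when Woodwind Tracking ends (back-to-back, no overlap); Woodwind Tracking is clear from here.
Chamber Soundcheck starts before Chamber Overdub ends → Chamber Overdub and Chamber Soundcheck overlap.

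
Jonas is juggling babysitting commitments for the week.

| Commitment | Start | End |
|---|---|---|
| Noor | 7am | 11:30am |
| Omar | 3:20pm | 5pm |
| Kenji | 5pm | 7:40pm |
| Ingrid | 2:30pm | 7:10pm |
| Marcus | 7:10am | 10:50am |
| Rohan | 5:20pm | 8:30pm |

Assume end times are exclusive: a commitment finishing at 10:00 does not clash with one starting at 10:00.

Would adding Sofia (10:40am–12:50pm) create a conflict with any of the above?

Noor: starts 7am before Sofia ends 12:50pm, and ends 11:30am after Sofia starts 10:40am → overlap.
Marcus: starts 7:10am before Sofia ends 12:50pm, and ends 10:50am after Sofia starts 10:40am → overlap.
Ingrid: starts 2:30pm at or after Sofia ends 12:50pm → clear.
Omar: starts 3:20pm at or after Sofia ends 12:50pm → clear.
Kenji: starts 5pm at or after Sofia ends 12:50pm → clear.
Rohan: starts 5:20pm at or after Sofia ends 12:50pm → clear.
Sofia overlaps Noor, Marcus.

Yes — it overlaps Marcus, Noor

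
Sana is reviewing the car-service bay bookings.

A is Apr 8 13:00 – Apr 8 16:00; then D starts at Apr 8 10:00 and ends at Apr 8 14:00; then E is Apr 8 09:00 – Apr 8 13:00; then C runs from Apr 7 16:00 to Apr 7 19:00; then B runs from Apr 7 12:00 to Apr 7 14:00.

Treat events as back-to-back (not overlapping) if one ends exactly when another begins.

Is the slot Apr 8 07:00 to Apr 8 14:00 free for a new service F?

No — it overlaps A, D, E

B: ends Apr 7 14:00 at or before F starts Apr 8 07:00 → clear.
C: ends Apr 7 19:00 at or before F starts Apr 8 07:00 → clear.
E: starts Apr 8 09:00 before F ends Apr 8 14:00, and ends Apr 8 13:00 after F starts Apr 8 07:00 → overlap.
D: starts Apr 8 10:00 before F ends Apr 8 14:00, and ends Apr 8 14:00 after F starts Apr 8 07:00 → overlap.
A: starts Apr 8 13:00 before F ends Apr 8 14:00, and ends Apr 8 16:00 after F starts Apr 8 07:00 → overlap.
F overlaps A, D, E.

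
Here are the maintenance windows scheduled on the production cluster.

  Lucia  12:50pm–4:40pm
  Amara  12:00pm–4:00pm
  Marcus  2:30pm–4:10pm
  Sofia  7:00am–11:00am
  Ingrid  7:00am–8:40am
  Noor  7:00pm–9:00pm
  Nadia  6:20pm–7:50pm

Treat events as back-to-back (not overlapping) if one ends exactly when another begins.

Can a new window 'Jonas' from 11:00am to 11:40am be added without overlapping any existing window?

Ingrid: ends 8:40am at or before Jonas starts 11:00am → clear.
Sofia: ends 11:00am at or before Jonas starts 11:00am → clear.
Amara: starts 12:00pm at or after Jonas ends 11:40am → clear.
Lucia: starts 12:50pm at or after Jonas ends 11:40am → clear.
Marcus: starts 2:30pm at or after Jonas ends 11:40am → clear.
Nadia: starts 6:20pm at or after Jonas ends 11:40am → clear.
Noor: starts 7:00pm at or after Jonas ends 11:40am → clear.

Yes — the slot is free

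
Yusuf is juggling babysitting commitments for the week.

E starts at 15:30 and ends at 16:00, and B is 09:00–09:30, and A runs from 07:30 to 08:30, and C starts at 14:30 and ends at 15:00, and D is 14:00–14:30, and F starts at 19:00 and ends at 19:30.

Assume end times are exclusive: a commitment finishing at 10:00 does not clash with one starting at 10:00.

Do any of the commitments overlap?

Sorted by start: A, B, D, C, E, F.
B starts after A ends; A is clear from here.
D starts after B ends; B is clear from here.
C starts exactly when D ends (back-to-back, no overlap); D is clear from here.
E starts after C ends; C is clear from here.
F starts after E ends.
Every pair is clear; the schedule has no overlaps.

No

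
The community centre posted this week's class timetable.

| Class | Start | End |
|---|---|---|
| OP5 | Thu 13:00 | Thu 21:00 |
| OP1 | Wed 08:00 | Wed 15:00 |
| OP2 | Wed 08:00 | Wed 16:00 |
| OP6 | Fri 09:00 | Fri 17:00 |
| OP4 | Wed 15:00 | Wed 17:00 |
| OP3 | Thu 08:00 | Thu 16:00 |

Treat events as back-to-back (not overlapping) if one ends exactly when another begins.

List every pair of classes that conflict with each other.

OP1 & OP2, OP2 & OP4, OP3 & OP5

Sorted by start: OP1, OP2, OP4, OP3, OP5, OP6.
OP2 starts before OP1 ends → OP1 and OP2 overlap.
OP4 starts exactly when OP1 ends (back-to-back, no overlap), so OP1 has no further overlaps.
OP4 starts before OP2 ends → OP2 and OP4 overlap.
OP3 starts after OP2 ends, so OP2 has no further overlaps.
OP3 starts after OP4 ends, so OP4 has no further overlaps.
OP5 starts before OP3 ends → OP3 and OP5 overlap.
OP6 starts after OP3 ends.
OP6 starts after OP5 ends.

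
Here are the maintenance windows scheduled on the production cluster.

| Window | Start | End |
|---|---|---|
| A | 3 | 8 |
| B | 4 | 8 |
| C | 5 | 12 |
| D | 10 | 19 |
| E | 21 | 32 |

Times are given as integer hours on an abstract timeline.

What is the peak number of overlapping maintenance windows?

3

Sort all start/end points and keep a running count:
3 start A → 1
4 start B → 2
5 start C → 3
8 end A → 2
8 end B → 1
10 start D → 2
12 end C → 1
19 end D → 0
21 start E → 1
32 end E → 0
Peak is 3, at 5 (A, B, C).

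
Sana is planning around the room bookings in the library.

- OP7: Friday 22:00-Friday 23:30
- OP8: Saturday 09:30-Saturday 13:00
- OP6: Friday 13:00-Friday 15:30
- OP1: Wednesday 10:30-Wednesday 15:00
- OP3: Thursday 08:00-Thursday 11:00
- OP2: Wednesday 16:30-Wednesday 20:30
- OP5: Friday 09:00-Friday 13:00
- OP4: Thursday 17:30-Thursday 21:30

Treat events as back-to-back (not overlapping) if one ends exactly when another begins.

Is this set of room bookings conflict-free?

Sorted by start: OP1, OP2, OP3, OP4, OP5, OP6, OP7, OP8.
OP2 starts after OP1 ends — done with OP1.
OP3 starts after OP2 ends — done with OP2.
OP4 starts after OP3 ends — done with OP3.
OP5 starts after OP4 ends — done with OP4.
OP6 starts exactly when OP5 ends (back-to-back, no overlap) — done with OP5.
OP7 starts after OP6 ends — done with OP6.
OP8 starts after OP7 ends.
Every pair is clear; the schedule has no overlaps.

Yes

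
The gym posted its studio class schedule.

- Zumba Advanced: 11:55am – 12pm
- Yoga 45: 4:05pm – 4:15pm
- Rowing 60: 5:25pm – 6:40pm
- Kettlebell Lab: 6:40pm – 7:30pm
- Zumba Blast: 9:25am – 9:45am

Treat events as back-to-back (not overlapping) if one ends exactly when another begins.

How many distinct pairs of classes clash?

Sorted by start: Zumba Blast, Zumba Advanced, Yoga 45, Rowing 60, Kettlebell Lab.
Zumba Advanced starts after Zumba Blast ends, so nothing later overlaps Zumba Blast either.
Yoga 45 starts after Zumba Advanced ends, so nothing later overlaps Zumba Advanced either.
Rowing 60 starts after Yoga 45 ends, so nothing later overlaps Yoga 45 either.
Kettlebell Lab starts exactly when Rowing 60 ends (back-to-back, no overlap).
No pair overlaps.

0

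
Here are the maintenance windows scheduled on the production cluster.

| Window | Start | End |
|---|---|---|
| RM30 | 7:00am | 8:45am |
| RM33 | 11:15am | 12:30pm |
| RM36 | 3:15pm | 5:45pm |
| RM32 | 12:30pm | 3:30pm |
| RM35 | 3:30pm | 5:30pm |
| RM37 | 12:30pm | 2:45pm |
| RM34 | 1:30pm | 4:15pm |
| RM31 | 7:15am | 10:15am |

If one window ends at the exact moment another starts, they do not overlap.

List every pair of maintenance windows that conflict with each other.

Sorted by start: RM30, RM31, RM33, RM32, RM37, RM34, RM36, RM35.
RM31 starts before RM30 ends → RM30 and RM31 overlap.
RM33 starts after RM30 ends, so nothing later overlaps RM30 either.
RM33 starts after RM31 ends, so nothing later overlaps RM31 either.
RM32 starts exactly when RM33 ends (back-to-back, no overlap), so nothing later overlaps RM33 either.
RM37 starts before RM32 ends → RM32 and RM37 overlap.
RM34 starts before RM32 ends → RM32 and RM34 overlap.
RM36 starts before RM32 ends → RM32 and RM36 overlap.
RM35 starts exactly when RM32 ends (back-to-back, no overlap).
RM34 starts before RM37 ends → RM37 and RM34 overlap.
RM36 starts after RM37 ends, so nothing later overlaps RM37 either.
RM36 starts before RM34 ends → RM34 and RM36 overlap.
RM35 starts before RM34 ends → RM34 and RM35 overlap.
RM35 starts before RM36 ends → RM36 and RM35 overlap.

RM30 & RM31, RM32 & RM34, RM32 & RM36, RM32 & RM37, RM34 & RM35, RM34 & RM36, RM34 & RM37, RM35 & RM36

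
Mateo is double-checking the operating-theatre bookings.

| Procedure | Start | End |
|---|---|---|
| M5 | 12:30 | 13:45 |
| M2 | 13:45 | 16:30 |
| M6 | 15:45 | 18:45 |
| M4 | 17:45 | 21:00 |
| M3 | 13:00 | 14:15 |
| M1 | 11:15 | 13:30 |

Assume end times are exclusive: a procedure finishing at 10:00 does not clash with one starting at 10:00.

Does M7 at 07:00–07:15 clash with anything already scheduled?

M1: starts 11:15 at or after M7 ends 07:15 → clear.
M5: starts 12:30 at or after M7 ends 07:15 → clear.
M3: starts 13:00 at or after M7 ends 07:15 → clear.
M2: starts 13:45 at or after M7 ends 07:15 → clear.
M6: starts 15:45 at or after M7 ends 07:15 → clear.
M4: starts 17:45 at or after M7 ends 07:15 → clear.

No — it doesn't clash with anything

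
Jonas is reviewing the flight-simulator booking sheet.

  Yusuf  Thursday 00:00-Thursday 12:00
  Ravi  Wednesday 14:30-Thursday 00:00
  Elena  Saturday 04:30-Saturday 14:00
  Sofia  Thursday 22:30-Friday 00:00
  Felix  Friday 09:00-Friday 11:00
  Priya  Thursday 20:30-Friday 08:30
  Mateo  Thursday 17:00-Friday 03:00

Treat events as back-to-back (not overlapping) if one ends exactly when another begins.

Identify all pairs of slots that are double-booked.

Sorted by start: Ravi, Yusuf, Mateo, Priya, Sofia, Felix, Elena.
Yusuf starts exactly when Ravi ends (back-to-back, no overlap), so nothing later overlaps Ravi either.
Mateo starts after Yusuf ends, so nothing later overlaps Yusuf either.
Priya starts before Mateo ends → Mateo and Priya overlap.
Sofia starts before Mateo ends → Mateo and Sofia overlap.
Felix starts after Mateo ends, so nothing later overlaps Mateo either.
Sofia starts before Priya ends → Priya and Sofia overlap.
Felix starts after Priya ends, so nothing later overlaps Priya either.
Felix starts after Sofia ends, so nothing later overlaps Sofia either.
Elena starts after Felix ends.

Mateo & Priya, Mateo & Sofia, Priya & Sofia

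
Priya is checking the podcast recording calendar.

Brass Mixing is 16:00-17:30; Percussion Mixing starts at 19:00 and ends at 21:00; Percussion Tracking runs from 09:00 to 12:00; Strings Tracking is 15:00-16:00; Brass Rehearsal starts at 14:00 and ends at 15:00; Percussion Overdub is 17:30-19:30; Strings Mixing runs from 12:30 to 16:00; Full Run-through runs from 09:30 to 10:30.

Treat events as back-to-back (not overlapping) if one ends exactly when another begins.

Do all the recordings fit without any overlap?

No

Sorted by start: Percussion Tracking, Full Run-through, Strings Mixing, Brass Rehearsal, Strings Tracking, Brass Mixing, Percussion Overdub, Percussion Mixing.
Full Run-through starts before Percussion Tracking ends → Percussion Tracking and Full Run-through overlap.
That's a conflict, so the schedule is not conflict-free.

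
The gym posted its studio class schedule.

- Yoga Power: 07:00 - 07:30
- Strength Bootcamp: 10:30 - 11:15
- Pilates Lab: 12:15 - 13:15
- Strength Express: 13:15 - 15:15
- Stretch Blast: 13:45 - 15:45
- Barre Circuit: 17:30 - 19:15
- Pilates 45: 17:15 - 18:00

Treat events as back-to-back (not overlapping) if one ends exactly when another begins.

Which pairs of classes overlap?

Check each pair: they overlap iff neither finishes before the other starts.
Sorted by start: Yoga Power, Strength Bootcamp, Pilates Lab, Strength Express, Stretch Blast, Pilates 45, Barre Circuit.
Strength Bootcamp starts after Yoga Power ends, so Yoga Power has no further overlaps.
Pilates Lab starts after Strength Bootcamp ends, so Strength Bootcamp has no further overlaps.
Strength Express starts exactly when Pilates Lab ends (back-to-back, no overlap), so Pilates Lab has no further overlaps.
Stretch Blast starts before Strength Express ends → Strength Express and Stretch Blast overlap.
Pilates 45 starts after Strength Express ends, so Strength Express has no further overlaps.
Pilates 45 starts after Stretch Blast ends, so Stretch Blast has no further overlaps.
Barre Circuit starts before Pilates 45 ends → Pilates 45 and Barre Circuit overlap.

Barre Circuit & Pilates 45, Strength Express & Stretch Blast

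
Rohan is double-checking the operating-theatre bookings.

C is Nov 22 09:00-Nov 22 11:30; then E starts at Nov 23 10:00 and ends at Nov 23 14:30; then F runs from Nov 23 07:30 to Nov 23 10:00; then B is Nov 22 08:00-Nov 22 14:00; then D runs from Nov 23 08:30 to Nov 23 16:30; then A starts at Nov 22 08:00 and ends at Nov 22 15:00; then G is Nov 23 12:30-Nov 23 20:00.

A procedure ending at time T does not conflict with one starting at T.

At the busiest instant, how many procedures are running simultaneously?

Sort all start/end points and keep a running count:
Nov 22 08:00 start A → 1
Nov 22 08:00 start B → 2
Nov 22 09:00 start C → 3
Nov 22 11:30 end C → 2
Nov 22 14:00 end B → 1
Nov 22 15:00 end A → 0
Nov 23 07:30 start F → 1
Nov 23 08:30 start D → 2
Nov 23 10:00 end F → 1
Nov 23 10:00 start E → 2
Nov 23 12:30 start G → 3
Nov 23 14:30 end E → 2
Nov 23 16:30 end D → 1
Nov 23 20:00 end G → 0
Peak is 3, at Nov 22 09:00 (A, B, C).

3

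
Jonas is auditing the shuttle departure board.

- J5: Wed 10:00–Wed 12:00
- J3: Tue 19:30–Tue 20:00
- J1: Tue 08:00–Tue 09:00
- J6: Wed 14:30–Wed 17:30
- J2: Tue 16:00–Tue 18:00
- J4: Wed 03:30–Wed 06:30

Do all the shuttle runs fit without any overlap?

Yes

Sorted by start: J1, J2, J3, J4, J5, J6.
J2 starts after J1 ends; J1 is clear from here.
J3 starts after J2 ends; J2 is clear from here.
J4 starts after J3 ends; J3 is clear from here.
J5 starts after J4 ends; J4 is clear from here.
J6 starts after J5 ends.
Every pair is clear; the schedule has no overlaps.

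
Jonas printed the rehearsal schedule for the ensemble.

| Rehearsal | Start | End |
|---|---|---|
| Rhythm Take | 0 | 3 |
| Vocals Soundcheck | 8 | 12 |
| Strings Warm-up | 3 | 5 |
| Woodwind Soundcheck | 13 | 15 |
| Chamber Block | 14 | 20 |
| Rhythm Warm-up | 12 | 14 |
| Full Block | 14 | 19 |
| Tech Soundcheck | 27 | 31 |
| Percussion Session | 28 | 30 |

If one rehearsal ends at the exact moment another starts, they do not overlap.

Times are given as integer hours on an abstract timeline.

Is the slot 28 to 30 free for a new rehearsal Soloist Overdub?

Rhythm Take: ends 3 at or before Soloist Overdub starts 28 → clear.
Strings Warm-up: ends 5 at or before Soloist Overdub starts 28 → clear.
Vocals Soundcheck: ends 12 at or before Soloist Overdub starts 28 → clear.
Rhythm Warm-up: ends 14 at or before Soloist Overdub starts 28 → clear.
Woodwind Soundcheck: ends 15 at or before Soloist Overdub starts 28 → clear.
Chamber Block: ends 20 at or before Soloist Overdub starts 28 → clear.
Full Block: ends 19 at or before Soloist Overdub starts 28 → clear.
Tech Soundcheck: starts 27 before Soloist Overdub ends 30, and ends 31 after Soloist Overdub starts 28 → overlap.
Percussion Session: starts 28 before Soloist Overdub ends 30, and ends 30 after Soloist Overdub starts 28 → overlap.
Soloist Overdub overlaps Tech Soundcheck, Percussion Session.

No — it overlaps Percussion Session, Tech Soundcheck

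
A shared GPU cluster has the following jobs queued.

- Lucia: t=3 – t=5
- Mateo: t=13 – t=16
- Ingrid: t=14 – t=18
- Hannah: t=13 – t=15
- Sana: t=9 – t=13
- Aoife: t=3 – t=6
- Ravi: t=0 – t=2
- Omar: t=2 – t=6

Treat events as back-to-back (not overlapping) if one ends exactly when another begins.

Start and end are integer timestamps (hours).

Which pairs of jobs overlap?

Aoife & Lucia, Aoife & Omar, Hannah & Ingrid, Hannah & Mateo, Ingrid & Mateo, Lucia & Omar

Sorted by start: Ravi, Omar, Aoife, Lucia, Sana, Hannah, Mateo, Ingrid.
Omar starts exactly when Ravi ends (back-to-back, no overlap), so Ravi has no further overlaps.
Aoife starts before Omar ends → Omar and Aoife overlap.
Lucia starts before Omar ends → Omar and Lucia overlap.
Sana starts after Omar ends, so Omar has no further overlaps.
Lucia starts before Aoife ends → Aoife and Lucia overlap.
Sana starts after Aoife ends, so Aoife has no further overlaps.
Sana starts after Lucia ends, so Lucia has no further overlaps.
Hannah starts exactly when Sana ends (back-to-back, no overlap), so Sana has no further overlaps.
Mateo starts before Hannah ends → Hannah and Mateo overlap.
Ingrid starts before Hannah ends → Hannah and Ingrid overlap.
Ingrid starts before Mateo ends → Mateo and Ingrid overlap.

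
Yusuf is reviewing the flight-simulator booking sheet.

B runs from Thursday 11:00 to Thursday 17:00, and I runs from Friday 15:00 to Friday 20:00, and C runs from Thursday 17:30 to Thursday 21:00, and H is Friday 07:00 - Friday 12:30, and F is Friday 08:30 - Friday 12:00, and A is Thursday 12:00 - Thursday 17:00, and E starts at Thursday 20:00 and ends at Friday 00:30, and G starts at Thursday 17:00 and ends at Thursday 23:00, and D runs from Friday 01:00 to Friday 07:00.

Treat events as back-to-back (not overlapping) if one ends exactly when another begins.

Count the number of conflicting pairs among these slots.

5

Two intervals overlap when each starts before the other ends.
Sorted by start: B, A, G, C, E, D, H, F, I.
A starts before B ends → B and A overlap.
G starts exactly when B ends (back-to-back, no overlap) — done with B.
G starts exactly when A ends (back-to-back, no overlap) — done with A.
C starts before G ends → G and C overlap.
E starts before G ends → G and E overlap.
D starts after G ends — done with G.
E starts before C ends → C and E overlap.
D starts after C ends — done with C.
D starts after E ends — done with E.
H starts exactly when D ends (back-to-back, no overlap) — done with D.
F starts before H ends → H and F overlap.
I starts after H ends.
I starts after F ends.
Overlapping pairs: A & B, C & E, C & G, E & G, F & H — 5 in total.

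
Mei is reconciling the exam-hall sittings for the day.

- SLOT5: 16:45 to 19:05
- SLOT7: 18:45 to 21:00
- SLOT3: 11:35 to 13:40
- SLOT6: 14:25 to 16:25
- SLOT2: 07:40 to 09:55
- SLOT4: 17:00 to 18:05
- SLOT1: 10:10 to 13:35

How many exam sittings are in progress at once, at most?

2

Walk through starts and ends in time order (an end at T is processed before a start at T):
07:40 start SLOT2 → 1
09:55 end SLOT2 → 0
10:10 start SLOT1 → 1
11:35 start SLOT3 → 2
13:35 end SLOT1 → 1
13:40 end SLOT3 → 0
14:25 start SLOT6 → 1
16:25 end SLOT6 → 0
16:45 start SLOT5 → 1
17:00 start SLOT4 → 2
18:05 end SLOT4 → 1
18:45 start SLOT7 → 2
19:05 end SLOT5 → 1
21:00 end SLOT7 → 0
Peak is 2, at 11:35 (SLOT1, SLOT3).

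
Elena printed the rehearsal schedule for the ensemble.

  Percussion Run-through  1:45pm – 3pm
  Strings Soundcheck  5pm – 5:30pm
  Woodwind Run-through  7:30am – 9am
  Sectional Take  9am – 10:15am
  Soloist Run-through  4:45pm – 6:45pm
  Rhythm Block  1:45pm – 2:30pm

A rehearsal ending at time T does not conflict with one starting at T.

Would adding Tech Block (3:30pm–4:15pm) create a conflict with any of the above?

No — it doesn't clash with anything

Woodwind Run-through: ends 9am at or before Tech Block starts 3:30pm → clear.
Sectional Take: ends 10:15am at or before Tech Block starts 3:30pm → clear.
Percussion Run-through: ends 3pm at or before Tech Block starts 3:30pm → clear.
Rhythm Block: ends 2:30pm at or before Tech Block starts 3:30pm → clear.
Soloist Run-through: starts 4:45pm at or after Tech Block ends 4:15pm → clear.
Strings Soundcheck: starts 5pm at or after Tech Block ends 4:15pm → clear.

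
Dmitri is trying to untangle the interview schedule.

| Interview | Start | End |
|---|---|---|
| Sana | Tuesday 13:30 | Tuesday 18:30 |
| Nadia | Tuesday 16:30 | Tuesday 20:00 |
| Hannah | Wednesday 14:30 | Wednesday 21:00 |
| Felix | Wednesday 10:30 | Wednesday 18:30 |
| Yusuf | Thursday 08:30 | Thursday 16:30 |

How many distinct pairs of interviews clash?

Sorted by start: Sana, Nadia, Felix, Hannah, Yusuf.
Nadia starts before Sana ends → Sana and Nadia overlap.
Felix starts after Sana ends, so Sana has no further overlaps.
Felix starts after Nadia ends, so Nadia has no further overlaps.
Hannah starts before Felix ends → Felix and Hannah overlap.
Yusuf starts after Felix ends.
Yusuf starts after Hannah ends.
Overlapping pairs: Felix & Hannah, Nadia & Sana — 2 in total.

2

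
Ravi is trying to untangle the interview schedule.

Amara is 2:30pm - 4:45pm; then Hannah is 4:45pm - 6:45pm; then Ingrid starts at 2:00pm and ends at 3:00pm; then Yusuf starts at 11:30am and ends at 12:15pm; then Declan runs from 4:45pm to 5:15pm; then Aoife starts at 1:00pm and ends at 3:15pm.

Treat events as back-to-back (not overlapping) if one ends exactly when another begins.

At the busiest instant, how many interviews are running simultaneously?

3

Walk through starts and ends in time order (an end at T is processed before a start at T):
11:30am start Yusuf → 1
12:15pm end Yusuf → 0
1:00pm start Aoife → 1
2:00pm start Ingrid → 2
2:30pm start Amara → 3
3:00pm end Ingrid → 2
3:15pm end Aoife → 1
4:45pm end Amara → 0
4:45pm start Declan → 1
4:45pm start Hannah → 2
5:15pm end Declan → 1
6:45pm end Hannah → 0
Peak is 3, at 2:30pm (Amara, Aoife, Ingrid).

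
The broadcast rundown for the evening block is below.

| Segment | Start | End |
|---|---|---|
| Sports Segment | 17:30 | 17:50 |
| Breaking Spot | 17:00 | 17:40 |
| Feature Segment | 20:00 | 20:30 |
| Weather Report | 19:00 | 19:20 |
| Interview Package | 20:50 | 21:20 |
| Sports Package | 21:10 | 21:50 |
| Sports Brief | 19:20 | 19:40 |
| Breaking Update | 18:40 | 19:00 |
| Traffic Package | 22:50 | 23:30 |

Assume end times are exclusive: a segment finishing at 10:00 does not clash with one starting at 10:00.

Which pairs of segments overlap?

Breaking Spot & Sports Segment, Interview Package & Sports Package

Sorted by start: Breaking Spot, Sports Segment, Breaking Update, Weather Report, Sports Brief, Feature Segment, Interview Package, Sports Package, Traffic Package.
Sports Segment starts before Breaking Spot ends → Breaking Spot and Sports Segment overlap.
Breaking Update starts after Breaking Spot ends; Breaking Spot is clear from here.
Breaking Update starts after Sports Segment ends; Sports Segment is clear from here.
Weather Report starts exactly when Breaking Update ends (back-to-back, no overlap); Breaking Update is clear from here.
Sports Brief starts exactly when Weather Report ends (back-to-back, no overlap); Weather Report is clear from here.
Feature Segment starts after Sports Brief ends; Sports Brief is clear from here.
Interview Package starts after Feature Segment ends; Feature Segment is clear from here.
Sports Package starts before Interview Package ends → Interview Package and Sports Package overlap.
Traffic Package starts after Interview Package ends.
Traffic Package starts after Sports Package ends.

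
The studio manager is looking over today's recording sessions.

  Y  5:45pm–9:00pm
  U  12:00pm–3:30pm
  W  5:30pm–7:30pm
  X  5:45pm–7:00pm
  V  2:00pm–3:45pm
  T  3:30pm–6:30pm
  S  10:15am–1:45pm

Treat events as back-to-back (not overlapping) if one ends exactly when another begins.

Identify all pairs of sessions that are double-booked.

S & U, T & V, T & W, T & X, T & Y, U & V, W & X, W & Y, X & Y

Sorted by start: S, U, V, T, W, X, Y.
U starts before S ends → S and U overlap.
V starts after S ends; S is clear from here.
V starts before U ends → U and V overlap.
T starts exactly when U ends (back-to-back, no overlap); U is clear from here.
T starts before V ends → V and T overlap.
W starts after V ends; V is clear from here.
W starts before T ends → T and W overlap.
X starts before T ends → T and X overlap.
Y starts before T ends → T and Y overlap.
X starts before W ends → W and X overlap.
Y starts before W ends → W and Y overlap.
Y starts before X ends → X and Y overlap.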